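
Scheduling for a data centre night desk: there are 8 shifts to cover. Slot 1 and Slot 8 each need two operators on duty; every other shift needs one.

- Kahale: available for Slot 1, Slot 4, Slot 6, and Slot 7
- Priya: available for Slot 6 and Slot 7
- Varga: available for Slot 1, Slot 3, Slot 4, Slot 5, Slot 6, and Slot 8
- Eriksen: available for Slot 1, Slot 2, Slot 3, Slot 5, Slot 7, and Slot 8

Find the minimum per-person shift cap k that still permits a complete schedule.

With 4 operators and 10 worker-slots to fill, someone must work at least ⌈10/4⌉ = 3 shifts, so k ≥ 3.
k = 3 works: Slot 1→Kahale+Eriksen, Slot 2→Eriksen, Slot 3→Varga, Slot 4→Kahale, Slot 5→Varga, Slot 6→Kahale, Slot 7→Priya, Slot 8→Varga+Eriksen.
Loads: Kahale 3, Priya 1, Varga 3, Eriksen 3 — all ≤ 3.

3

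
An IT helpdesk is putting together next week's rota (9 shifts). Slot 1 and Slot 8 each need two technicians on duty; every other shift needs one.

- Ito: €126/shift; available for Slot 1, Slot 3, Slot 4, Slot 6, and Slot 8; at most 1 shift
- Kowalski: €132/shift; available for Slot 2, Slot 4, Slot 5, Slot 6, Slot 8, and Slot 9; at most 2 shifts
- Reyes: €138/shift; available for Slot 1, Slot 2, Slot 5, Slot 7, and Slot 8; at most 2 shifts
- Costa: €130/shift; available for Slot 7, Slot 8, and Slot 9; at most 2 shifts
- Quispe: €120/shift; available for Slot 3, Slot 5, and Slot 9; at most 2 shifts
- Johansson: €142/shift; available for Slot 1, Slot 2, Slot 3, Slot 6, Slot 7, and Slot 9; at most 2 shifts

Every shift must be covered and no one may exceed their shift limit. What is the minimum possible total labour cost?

Picking the cheapest available technician for each shift independently would cost €1394, but that ignores the shift limits.
An optimal schedule: Slot 1→Reyes+Johansson, Slot 2→Kowalski, Slot 3→Quispe, Slot 4→Ito, Slot 5→Kowalski, Slot 6→Johansson, Slot 7→Costa, Slot 8→Reyes+Costa, Slot 9→Quispe.
Total: 138 + 142 + 132 + 120 + 126 + 132 + 142 + 130 + 138 + 130 + 120 = €1450.

€1450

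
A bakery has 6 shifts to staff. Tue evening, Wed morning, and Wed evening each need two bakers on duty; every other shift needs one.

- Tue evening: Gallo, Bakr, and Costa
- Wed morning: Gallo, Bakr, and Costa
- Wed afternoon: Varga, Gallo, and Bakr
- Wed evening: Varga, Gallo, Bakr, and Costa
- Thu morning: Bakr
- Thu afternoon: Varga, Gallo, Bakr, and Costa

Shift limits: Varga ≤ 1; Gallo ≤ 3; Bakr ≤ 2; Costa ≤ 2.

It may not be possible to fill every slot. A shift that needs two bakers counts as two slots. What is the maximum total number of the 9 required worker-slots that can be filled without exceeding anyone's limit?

8

Total capacity across all bakers is 1+3+2+2 = 8, and 9 slots are needed, so at most 8 can be filled.
An assignment achieving 8: Tue evening→Gallo+Bakr, Wed morning→Gallo+Costa, Wed afternoon→Varga, Wed evening→Gallo+Costa, Thu morning→Bakr.
Loads: Varga 1/1, Gallo 3/3, Bakr 2/2, Costa 2/2.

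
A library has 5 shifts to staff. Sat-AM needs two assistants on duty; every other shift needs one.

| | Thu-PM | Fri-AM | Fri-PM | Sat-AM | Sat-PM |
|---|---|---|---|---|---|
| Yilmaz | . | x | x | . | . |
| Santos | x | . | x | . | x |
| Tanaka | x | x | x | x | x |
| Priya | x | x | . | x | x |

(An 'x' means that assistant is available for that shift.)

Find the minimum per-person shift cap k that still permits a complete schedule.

With 4 assistants and 6 worker-slots to fill, someone must work at least ⌈6/4⌉ = 2 shifts, so k ≥ 2.
k = 2 works: Thu-PM→Santos, Fri-AM→Yilmaz, Fri-PM→Yilmaz, Sat-AM→Tanaka+Priya, Sat-PM→Santos.
Loads: Yilmaz 2, Santos 2, Tanaka 1, Priya 1 — all ≤ 2.

2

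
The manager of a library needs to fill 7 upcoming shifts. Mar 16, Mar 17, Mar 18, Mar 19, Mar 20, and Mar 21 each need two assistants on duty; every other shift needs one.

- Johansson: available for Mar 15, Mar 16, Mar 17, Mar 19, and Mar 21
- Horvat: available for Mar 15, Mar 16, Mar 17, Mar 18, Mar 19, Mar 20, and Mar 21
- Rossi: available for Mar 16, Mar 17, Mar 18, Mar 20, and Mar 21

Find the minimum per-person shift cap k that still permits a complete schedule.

5

With 3 assistants and 13 worker-slots to fill, someone must work at least ⌈13/3⌉ = 5 shifts, so k ≥ 5.
k = 5 works: Mar 15→Johansson, Mar 16→Johansson+Horvat, Mar 17→Johansson+Horvat, Mar 18→Horvat+Rossi, Mar 19→Johansson+Horvat, Mar 20→Horvat+Rossi, Mar 21→Johansson+Rossi.
Loads: Johansson 5, Horvat 5, Rossi 3 — all ≤ 5.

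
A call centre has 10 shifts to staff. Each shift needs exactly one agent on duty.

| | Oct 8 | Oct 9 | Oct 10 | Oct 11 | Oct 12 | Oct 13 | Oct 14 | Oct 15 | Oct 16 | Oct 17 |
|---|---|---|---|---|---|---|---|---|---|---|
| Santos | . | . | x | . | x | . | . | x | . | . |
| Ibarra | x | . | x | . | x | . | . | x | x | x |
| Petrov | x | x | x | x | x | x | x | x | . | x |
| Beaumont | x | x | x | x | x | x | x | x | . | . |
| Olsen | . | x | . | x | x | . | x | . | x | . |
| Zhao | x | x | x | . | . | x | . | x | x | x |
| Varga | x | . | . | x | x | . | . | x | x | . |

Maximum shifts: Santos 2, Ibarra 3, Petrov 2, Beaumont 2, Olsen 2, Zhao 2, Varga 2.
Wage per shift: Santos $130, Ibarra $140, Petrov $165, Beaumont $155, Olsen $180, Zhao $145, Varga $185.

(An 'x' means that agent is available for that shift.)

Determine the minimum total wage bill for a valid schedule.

Picking the cheapest available agent for each shift independently would cost $1410, but that ignores the shift limits.
An optimal schedule: Oct 8→Ibarra, Oct 9→Zhao, Oct 10→Santos, Oct 11→Beaumont, Oct 12→Santos, Oct 13→Zhao, Oct 14→Beaumont, Oct 15→Petrov, Oct 16→Ibarra, Oct 17→Ibarra.
Total: 140 + 145 + 130 + 155 + 130 + 145 + 155 + 165 + 140 + 140 = $1445.

$1445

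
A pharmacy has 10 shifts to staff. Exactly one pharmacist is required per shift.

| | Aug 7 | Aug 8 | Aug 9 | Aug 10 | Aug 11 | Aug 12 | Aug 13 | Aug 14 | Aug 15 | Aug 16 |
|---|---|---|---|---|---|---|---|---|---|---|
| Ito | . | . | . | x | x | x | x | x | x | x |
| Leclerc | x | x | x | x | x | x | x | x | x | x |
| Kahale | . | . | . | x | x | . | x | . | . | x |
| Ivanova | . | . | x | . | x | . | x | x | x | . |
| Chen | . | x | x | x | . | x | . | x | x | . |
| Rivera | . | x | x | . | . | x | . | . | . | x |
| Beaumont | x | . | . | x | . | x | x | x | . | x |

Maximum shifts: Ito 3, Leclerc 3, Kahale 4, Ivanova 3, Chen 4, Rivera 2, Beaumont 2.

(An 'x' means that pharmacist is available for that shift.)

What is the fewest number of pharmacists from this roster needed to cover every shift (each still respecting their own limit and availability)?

3

10 slots to fill and no one can take more than 4, so at least ⌈10/4⌉ = 3 pharmacists are needed.
Ito, Leclerc, and Kahale alone can cover everything: Aug 7→Leclerc, Aug 8→Leclerc, Aug 9→Leclerc, Aug 10→Kahale, Aug 11→Kahale, Aug 12→Ito, Aug 13→Kahale, Aug 14→Ito, Aug 15→Ito, Aug 16→Kahale.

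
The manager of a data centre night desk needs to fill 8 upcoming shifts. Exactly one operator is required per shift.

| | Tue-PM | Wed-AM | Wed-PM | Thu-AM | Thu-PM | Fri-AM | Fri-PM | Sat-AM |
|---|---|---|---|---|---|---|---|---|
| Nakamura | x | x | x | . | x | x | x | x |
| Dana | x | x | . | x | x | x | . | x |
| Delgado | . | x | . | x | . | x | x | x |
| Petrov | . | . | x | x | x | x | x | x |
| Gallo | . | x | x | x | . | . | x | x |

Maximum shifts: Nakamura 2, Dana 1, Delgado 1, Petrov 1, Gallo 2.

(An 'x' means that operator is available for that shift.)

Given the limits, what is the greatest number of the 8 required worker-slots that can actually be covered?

7

Total capacity across all operators is 2+1+1+1+2 = 7, and 8 slots are needed, so at most 7 can be filled.
An assignment achieving 7: Tue-PM→Nakamura, Wed-AM→Delgado, Wed-PM→Nakamura, Thu-AM→Petrov, Thu-PM→Dana, Fri-PM→Gallo, Sat-AM→Gallo.
Loads: Nakamura 2/2, Dana 1/1, Delgado 1/1, Petrov 1/1, Gallo 2/2.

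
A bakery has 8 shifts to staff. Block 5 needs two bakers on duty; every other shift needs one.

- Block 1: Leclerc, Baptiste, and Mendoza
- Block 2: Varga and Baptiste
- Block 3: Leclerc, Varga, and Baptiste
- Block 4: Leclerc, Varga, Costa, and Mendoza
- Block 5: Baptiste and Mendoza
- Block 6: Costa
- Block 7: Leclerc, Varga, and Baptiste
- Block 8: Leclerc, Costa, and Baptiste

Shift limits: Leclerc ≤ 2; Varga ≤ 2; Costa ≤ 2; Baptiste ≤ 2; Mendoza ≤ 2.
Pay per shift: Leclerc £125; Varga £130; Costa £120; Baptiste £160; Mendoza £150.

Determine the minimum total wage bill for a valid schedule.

£1210

Block 5 can only be covered by Baptiste and Mendoza, so that assignment is forced.
Block 6 can only be covered by Costa, so that assignment is forced.
Picking the cheapest available baker for each shift independently would cost £1175, but that ignores the shift limits.
An optimal schedule: Block 1→Leclerc, Block 2→Varga, Block 3→Leclerc, Block 4→Mendoza, Block 5→Baptiste+Mendoza, Block 6→Costa, Block 7→Varga, Block 8→Costa.
Total: 125 + 130 + 125 + 150 + 160 + 150 + 120 + 130 + 120 = £1210.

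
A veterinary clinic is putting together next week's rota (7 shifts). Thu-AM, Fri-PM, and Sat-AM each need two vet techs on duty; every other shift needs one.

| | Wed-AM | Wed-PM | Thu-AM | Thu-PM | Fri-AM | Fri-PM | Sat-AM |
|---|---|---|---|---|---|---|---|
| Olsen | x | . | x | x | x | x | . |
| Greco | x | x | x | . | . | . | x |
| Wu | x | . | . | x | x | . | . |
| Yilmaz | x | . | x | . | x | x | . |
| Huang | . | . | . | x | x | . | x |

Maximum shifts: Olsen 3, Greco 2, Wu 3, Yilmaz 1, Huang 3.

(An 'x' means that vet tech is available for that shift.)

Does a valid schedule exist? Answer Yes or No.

Total capacity is 12 and 10 slots are needed, so capacity alone doesn't rule it out.
Shifts {Wed-PM, Thu-AM, Fri-PM, Sat-AM} need 7 worker-slots in total, but the vet techs available for any of those shifts (Olsen, Greco, Yilmaz, and Huang) can supply at most 6 among them. So no valid schedule exists.

No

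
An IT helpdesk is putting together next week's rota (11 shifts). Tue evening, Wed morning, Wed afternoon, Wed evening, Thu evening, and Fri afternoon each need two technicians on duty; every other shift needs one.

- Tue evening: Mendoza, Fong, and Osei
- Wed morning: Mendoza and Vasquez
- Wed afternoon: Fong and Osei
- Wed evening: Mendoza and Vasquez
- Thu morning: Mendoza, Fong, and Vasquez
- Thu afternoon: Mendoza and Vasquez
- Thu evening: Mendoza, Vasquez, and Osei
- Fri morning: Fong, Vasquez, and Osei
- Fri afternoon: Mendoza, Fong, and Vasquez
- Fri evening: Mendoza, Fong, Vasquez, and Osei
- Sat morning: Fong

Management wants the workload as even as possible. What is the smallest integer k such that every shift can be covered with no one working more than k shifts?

With 4 technicians and 17 worker-slots to fill, someone must work at least ⌈17/4⌉ = 5 shifts, so k ≥ 5.
k = 5 works: Tue evening→Mendoza+Fong, Wed morning→Mendoza+Vasquez, Wed afternoon→Fong+Osei, Wed evening→Mendoza+Vasquez, Thu morning→Mendoza, Thu afternoon→Mendoza, Thu evening→Vasquez+Osei, Fri morning→Fong, Fri afternoon→Fong+Vasquez, Fri evening→Vasquez, Sat morning→Fong.
Loads: Mendoza 5, Fong 5, Vasquez 5, Osei 2 — all ≤ 5.

5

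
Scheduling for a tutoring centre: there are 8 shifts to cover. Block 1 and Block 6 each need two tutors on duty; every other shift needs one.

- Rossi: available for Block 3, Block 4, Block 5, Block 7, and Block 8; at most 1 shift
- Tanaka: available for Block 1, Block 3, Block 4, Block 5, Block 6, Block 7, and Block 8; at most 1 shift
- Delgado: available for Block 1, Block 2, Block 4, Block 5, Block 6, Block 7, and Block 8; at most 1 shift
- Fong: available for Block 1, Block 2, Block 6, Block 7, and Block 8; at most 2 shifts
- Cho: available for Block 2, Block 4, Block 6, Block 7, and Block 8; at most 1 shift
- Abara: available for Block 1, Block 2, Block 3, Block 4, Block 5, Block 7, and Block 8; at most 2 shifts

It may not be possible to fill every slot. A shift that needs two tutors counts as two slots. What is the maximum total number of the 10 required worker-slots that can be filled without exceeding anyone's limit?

8

Total capacity across all tutors is 1+1+1+2+1+2 = 8, and 10 slots are needed, so at most 8 can be filled.
An assignment achieving 8: Block 1→Tanaka+Delgado, Block 2→Fong, Block 3→Rossi, Block 4→Abara, Block 5→Abara, Block 6→Fong+Cho.
Loads: Rossi 1/1, Tanaka 1/1, Delgado 1/1, Fong 2/2, Cho 1/1, Abara 2/2.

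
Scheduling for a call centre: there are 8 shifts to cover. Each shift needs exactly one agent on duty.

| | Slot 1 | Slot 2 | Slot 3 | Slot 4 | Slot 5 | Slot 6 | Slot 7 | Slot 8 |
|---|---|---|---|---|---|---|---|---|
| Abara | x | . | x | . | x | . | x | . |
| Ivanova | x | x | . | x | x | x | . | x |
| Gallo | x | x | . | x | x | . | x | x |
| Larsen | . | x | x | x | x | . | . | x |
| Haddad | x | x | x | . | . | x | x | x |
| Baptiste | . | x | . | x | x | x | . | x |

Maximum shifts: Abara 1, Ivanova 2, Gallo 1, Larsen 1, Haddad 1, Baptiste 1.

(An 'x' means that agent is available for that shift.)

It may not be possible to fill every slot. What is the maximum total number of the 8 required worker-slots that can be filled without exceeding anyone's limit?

7

Total capacity across all agents is 1+2+1+1+1+1 = 7, and 8 slots are needed, so at most 7 can be filled.
An assignment achieving 7: Slot 1→Ivanova, Slot 2→Haddad, Slot 3→Abara, Slot 4→Larsen, Slot 5→Baptiste, Slot 6→Ivanova, Slot 7→Gallo.
Loads: Abara 1/1, Ivanova 2/2, Gallo 1/1, Larsen 1/1, Haddad 1/1, Baptiste 1/1.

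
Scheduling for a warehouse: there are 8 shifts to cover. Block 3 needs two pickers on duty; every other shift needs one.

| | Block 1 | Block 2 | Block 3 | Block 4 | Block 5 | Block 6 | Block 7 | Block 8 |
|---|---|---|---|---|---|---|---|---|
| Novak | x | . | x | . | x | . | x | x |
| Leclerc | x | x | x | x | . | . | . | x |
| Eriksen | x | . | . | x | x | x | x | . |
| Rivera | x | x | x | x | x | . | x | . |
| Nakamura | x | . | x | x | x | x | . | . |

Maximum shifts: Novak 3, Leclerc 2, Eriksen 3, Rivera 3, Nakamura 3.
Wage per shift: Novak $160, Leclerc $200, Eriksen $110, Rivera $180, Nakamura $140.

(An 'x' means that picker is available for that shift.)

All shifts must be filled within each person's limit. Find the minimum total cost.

Picking the cheapest available picker for each shift independently would cost $1190, but that ignores the shift limits.
An optimal schedule: Block 1→Nakamura, Block 2→Rivera, Block 3→Nakamura+Novak, Block 4→Eriksen, Block 5→Nakamura, Block 6→Eriksen, Block 7→Eriksen, Block 8→Novak.
Total: 140 + 180 + 140 + 160 + 110 + 140 + 110 + 110 + 160 = $1250.

$1250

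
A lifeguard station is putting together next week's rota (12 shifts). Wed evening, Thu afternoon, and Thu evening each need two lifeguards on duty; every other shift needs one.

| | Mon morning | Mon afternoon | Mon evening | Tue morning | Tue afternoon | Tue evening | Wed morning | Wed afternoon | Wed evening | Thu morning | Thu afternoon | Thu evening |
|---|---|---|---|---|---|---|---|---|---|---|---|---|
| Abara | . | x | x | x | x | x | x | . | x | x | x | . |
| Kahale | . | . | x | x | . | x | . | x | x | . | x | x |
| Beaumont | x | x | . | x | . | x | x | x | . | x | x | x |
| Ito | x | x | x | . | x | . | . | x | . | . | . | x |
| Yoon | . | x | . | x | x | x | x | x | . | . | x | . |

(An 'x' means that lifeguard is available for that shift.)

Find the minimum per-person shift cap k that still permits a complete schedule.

With 5 lifeguards and 15 worker-slots to fill, someone must work at least ⌈15/5⌉ = 3 shifts, so k ≥ 3.
k = 3 works: Mon morning→Beaumont, Mon afternoon→Ito, Mon evening→Abara, Tue morning→Yoon, Tue afternoon→Ito, Tue evening→Yoon, Wed morning→Beaumont, Wed afternoon→Ito, Wed evening→Abara+Kahale, Thu morning→Abara, Thu afternoon→Kahale+Yoon, Thu evening→Kahale+Beaumont.
Loads: Abara 3, Kahale 3, Beaumont 3, Ito 3, Yoon 3 — all ≤ 3.

3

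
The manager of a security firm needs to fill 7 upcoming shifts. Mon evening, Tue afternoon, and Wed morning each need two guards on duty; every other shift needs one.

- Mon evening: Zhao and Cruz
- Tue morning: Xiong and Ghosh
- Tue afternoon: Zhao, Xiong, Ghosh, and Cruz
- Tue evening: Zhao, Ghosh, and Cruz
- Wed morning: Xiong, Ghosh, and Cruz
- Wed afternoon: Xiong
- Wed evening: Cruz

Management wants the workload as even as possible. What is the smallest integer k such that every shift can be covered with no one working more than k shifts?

With 4 guards and 10 worker-slots to fill, someone must work at least ⌈10/4⌉ = 3 shifts, so k ≥ 3.
k = 3 works: Mon evening→Zhao+Cruz, Tue morning→Xiong, Tue afternoon→Zhao+Ghosh, Tue evening→Zhao, Wed morning→Xiong+Ghosh, Wed afternoon→Xiong, Wed evening→Cruz.
Loads: Zhao 3, Xiong 3, Ghosh 2, Cruz 2 — all ≤ 3.

3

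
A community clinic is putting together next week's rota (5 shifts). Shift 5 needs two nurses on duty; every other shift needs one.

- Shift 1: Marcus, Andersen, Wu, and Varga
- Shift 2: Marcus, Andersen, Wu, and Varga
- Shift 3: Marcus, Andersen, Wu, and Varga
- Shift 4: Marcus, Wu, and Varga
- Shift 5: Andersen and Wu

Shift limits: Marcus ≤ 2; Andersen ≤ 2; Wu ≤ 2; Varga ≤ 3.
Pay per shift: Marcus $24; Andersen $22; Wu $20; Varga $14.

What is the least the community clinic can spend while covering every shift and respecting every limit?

Shift 5 can only be covered by Andersen and Wu, so that assignment is forced.
Picking the cheapest available nurse for each shift independently would cost $98, but that ignores the shift limits.
An optimal schedule: Shift 1→Varga, Shift 2→Varga, Shift 3→Wu, Shift 4→Varga, Shift 5→Wu+Andersen.
Total: 14 + 14 + 20 + 14 + 20 + 22 = $104.

$104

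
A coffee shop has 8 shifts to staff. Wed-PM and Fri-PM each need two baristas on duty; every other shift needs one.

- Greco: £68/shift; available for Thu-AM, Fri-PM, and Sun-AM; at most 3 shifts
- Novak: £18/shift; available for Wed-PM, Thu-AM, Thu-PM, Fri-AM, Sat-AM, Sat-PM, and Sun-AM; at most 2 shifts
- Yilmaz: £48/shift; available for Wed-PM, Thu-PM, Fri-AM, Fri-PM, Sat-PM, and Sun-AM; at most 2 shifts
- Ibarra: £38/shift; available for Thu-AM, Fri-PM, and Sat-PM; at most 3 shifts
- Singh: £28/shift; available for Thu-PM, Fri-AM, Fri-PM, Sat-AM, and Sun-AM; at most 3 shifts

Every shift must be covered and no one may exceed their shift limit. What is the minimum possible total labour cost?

£330

Wed-PM can only be covered by Novak and Yilmaz, so that assignment is forced.
Picking the cheapest available barista for each shift independently would cost £240, but that ignores the shift limits.
An optimal schedule: Wed-PM→Novak+Yilmaz, Thu-AM→Ibarra, Thu-PM→Singh, Fri-AM→Singh, Fri-PM→Ibarra+Yilmaz, Sat-AM→Novak, Sat-PM→Ibarra, Sun-AM→Singh.
Total: 18 + 48 + 38 + 28 + 28 + 38 + 48 + 18 + 38 + 28 = £330.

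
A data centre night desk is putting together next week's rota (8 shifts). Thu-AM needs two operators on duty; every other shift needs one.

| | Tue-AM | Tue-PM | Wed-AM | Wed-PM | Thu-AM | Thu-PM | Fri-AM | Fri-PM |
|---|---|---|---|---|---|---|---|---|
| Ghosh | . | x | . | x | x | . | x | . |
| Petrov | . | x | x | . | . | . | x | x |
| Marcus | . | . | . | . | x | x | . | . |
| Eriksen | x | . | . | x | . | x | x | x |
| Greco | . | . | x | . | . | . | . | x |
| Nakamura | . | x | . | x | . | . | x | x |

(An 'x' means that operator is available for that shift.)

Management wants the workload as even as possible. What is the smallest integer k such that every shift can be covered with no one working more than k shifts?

2

With 6 operators and 9 worker-slots to fill, someone must work at least ⌈9/6⌉ = 2 shifts, so k ≥ 2.
k = 2 works: Tue-AM→Eriksen, Tue-PM→Ghosh, Wed-AM→Petrov, Wed-PM→Eriksen, Thu-AM→Ghosh+Marcus, Thu-PM→Marcus, Fri-AM→Petrov, Fri-PM→Greco.
Loads: Ghosh 2, Petrov 2, Marcus 2, Eriksen 2, Greco 1, Nakamura 0 — all ≤ 2.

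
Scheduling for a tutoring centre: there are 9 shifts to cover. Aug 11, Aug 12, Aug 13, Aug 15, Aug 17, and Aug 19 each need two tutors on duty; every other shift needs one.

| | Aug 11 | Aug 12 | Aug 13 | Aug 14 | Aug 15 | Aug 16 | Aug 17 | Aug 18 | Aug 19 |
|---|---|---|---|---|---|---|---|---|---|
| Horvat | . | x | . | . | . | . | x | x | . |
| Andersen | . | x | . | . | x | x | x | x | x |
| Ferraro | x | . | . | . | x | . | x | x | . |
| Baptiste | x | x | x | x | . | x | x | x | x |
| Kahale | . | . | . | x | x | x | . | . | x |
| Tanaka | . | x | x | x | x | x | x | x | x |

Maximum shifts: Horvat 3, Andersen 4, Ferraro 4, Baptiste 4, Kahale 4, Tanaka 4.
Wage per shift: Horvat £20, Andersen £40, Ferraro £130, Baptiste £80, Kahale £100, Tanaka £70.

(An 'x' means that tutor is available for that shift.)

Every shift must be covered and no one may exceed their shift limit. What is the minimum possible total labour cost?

Aug 11 can only be covered by Ferraro and Baptiste, so that assignment is forced.
Aug 13 can only be covered by Baptiste and Tanaka, so that assignment is forced.
Picking the cheapest available tutor for each shift independently would cost £830, but that ignores the shift limits.
An optimal schedule: Aug 11→Baptiste+Ferraro, Aug 12→Horvat+Andersen, Aug 13→Tanaka+Baptiste, Aug 14→Tanaka, Aug 15→Andersen+Tanaka, Aug 16→Andersen, Aug 17→Horvat+Baptiste, Aug 18→Horvat, Aug 19→Andersen+Tanaka.
Total: 80 + 130 + 20 + 40 + 70 + 80 + 70 + 40 + 70 + 40 + 20 + 80 + 20 + 40 + 70 = £870.

£870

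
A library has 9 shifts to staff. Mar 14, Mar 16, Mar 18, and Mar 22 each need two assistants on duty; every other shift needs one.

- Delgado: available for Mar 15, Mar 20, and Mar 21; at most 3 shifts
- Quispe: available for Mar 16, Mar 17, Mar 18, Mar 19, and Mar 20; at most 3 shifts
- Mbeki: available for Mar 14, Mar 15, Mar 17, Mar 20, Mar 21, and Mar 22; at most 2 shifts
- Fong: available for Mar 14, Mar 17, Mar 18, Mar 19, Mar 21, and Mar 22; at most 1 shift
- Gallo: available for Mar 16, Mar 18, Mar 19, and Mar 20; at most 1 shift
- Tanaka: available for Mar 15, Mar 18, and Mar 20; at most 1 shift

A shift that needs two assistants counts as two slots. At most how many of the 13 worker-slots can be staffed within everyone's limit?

Total capacity across all assistants is 3+3+2+1+1+1 = 11, and 13 slots are needed, so at most 11 can be filled.
An assignment achieving 11: Mar 14→Mbeki+Fong, Mar 15→Delgado, Mar 16→Quispe+Gallo, Mar 17→Quispe, Mar 18→Tanaka, Mar 19→Quispe, Mar 20→Delgado, Mar 21→Delgado, Mar 22→Mbeki.
Loads: Delgado 3/3, Quispe 3/3, Mbeki 2/2, Fong 1/1, Gallo 1/1, Tanaka 1/1.

11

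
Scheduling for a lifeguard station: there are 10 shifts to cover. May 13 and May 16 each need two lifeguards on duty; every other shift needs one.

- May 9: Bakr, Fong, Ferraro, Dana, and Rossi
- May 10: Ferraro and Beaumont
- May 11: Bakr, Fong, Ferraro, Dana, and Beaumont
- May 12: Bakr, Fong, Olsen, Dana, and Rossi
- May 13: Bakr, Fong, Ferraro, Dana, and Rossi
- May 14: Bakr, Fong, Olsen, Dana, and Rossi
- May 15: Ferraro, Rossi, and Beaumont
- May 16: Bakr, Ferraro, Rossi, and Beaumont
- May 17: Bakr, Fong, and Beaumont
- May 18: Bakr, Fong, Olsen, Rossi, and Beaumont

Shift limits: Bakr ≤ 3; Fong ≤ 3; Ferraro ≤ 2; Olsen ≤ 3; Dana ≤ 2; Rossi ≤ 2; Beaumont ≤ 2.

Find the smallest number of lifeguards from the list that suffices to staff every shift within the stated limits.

5

12 slots to fill and no one can take more than 3, so at least ⌈12/3⌉ = 4 lifeguards are needed.
Any 4 lifeguards together have capacity at most 3+3+3+2 = 11 < 12 slots, so 4 can never suffice.
Bakr, Fong, Ferraro, Olsen, and Rossi alone can cover everything: May 9→Fong, May 10→Ferraro, May 11→Bakr, May 12→Fong, May 13→Fong+Rossi, May 14→Olsen, May 15→Ferraro, May 16→Bakr+Rossi, May 17→Bakr, May 18→Olsen.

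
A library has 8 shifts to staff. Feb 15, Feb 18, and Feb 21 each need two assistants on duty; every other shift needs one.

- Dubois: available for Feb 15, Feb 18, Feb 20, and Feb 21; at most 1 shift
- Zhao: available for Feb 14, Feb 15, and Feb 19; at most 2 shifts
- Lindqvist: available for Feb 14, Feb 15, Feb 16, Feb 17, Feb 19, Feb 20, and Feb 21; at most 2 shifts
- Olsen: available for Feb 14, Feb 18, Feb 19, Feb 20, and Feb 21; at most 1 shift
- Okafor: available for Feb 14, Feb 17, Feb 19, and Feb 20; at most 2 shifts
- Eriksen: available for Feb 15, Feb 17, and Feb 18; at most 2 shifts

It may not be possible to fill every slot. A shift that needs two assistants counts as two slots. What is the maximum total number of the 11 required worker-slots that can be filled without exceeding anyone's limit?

10

Total capacity across all assistants is 1+2+2+1+2+2 = 10, and 11 slots are needed, so at most 10 can be filled.
An assignment achieving 10: Feb 14→Zhao, Feb 15→Zhao+Eriksen, Feb 16→Lindqvist, Feb 17→Lindqvist, Feb 18→Dubois+Eriksen, Feb 19→Okafor, Feb 20→Okafor, Feb 21→Olsen.
Loads: Dubois 1/1, Zhao 2/2, Lindqvist 2/2, Olsen 1/1, Okafor 2/2, Eriksen 2/2.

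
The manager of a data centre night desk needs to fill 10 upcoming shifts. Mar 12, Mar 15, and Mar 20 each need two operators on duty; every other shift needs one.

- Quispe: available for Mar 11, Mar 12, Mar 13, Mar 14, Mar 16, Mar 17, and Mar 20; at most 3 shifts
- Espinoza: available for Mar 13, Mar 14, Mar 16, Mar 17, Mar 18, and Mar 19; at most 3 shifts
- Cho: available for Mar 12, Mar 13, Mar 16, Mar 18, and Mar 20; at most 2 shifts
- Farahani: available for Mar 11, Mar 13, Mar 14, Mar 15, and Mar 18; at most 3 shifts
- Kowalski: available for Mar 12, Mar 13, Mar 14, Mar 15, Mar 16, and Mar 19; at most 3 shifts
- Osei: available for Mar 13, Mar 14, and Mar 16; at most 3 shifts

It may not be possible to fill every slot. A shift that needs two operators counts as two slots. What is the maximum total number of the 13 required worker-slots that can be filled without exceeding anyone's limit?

Total capacity across all operators is 3+3+2+3+3+3 = 17, and 13 slots are needed, so at most 13 can be filled.
An assignment achieving 13: Mar 11→Quispe, Mar 12→Cho+Kowalski, Mar 13→Farahani, Mar 14→Espinoza, Mar 15→Farahani+Kowalski, Mar 16→Kowalski, Mar 17→Quispe, Mar 18→Espinoza, Mar 19→Espinoza, Mar 20→Quispe+Cho.
Loads: Quispe 3/3, Espinoza 3/3, Cho 2/2, Farahani 2/3, Kowalski 3/3, Osei 0/3.

13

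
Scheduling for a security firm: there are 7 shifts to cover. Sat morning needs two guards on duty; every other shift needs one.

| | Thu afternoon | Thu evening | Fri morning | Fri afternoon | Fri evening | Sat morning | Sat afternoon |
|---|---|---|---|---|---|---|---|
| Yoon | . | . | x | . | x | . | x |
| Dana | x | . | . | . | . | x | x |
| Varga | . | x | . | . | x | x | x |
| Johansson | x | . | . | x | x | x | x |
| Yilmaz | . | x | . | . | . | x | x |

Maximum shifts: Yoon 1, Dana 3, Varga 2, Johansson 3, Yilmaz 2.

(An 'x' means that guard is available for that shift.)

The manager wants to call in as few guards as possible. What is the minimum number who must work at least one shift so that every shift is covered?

8 slots to fill and no one can take more than 3, so at least ⌈8/3⌉ = 3 guards are needed.
No set of 3 guards can cover every shift (each such set leaves at least one shift with no one available or exceeds a cap).
Yoon, Dana, Varga, and Johansson alone can cover everything: Thu afternoon→Dana, Thu evening→Varga, Fri morning→Yoon, Fri afternoon→Johansson, Fri evening→Varga, Sat morning→Dana+Johansson, Sat afternoon→Dana.

4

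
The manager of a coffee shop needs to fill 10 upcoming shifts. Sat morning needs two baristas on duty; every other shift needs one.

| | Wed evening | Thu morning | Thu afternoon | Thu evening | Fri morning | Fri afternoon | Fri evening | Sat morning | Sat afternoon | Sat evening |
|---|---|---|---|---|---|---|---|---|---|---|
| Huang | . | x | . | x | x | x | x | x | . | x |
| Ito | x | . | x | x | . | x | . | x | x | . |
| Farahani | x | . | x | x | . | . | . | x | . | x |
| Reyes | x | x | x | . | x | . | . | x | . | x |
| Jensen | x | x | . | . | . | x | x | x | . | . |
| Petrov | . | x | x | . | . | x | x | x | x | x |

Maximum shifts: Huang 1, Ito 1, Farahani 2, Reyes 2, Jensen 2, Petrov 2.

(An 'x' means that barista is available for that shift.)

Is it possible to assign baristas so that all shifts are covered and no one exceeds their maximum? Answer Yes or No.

Total capacity is 1+1+2+2+2+2 = 10 but 11 worker-slots are needed — infeasible.

No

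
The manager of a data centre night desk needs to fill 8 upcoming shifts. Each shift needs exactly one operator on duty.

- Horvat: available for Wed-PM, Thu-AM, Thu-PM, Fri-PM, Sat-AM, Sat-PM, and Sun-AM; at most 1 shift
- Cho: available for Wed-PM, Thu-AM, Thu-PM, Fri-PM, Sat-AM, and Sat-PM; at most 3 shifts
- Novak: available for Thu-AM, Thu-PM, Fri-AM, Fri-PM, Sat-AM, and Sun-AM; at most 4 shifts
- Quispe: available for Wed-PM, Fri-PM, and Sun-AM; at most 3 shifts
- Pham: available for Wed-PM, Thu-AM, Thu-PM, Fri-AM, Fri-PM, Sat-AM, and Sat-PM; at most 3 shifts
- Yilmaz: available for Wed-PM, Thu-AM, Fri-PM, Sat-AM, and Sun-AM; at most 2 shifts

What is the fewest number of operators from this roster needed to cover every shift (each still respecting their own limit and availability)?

8 slots to fill and no one can take more than 4, so at least ⌈8/4⌉ = 2 operators are needed.
Any 2 operators together have capacity at most 4+3 = 7 < 8 slots, so 2 can never suffice.
Horvat, Cho, and Novak alone can cover everything: Wed-PM→Horvat, Thu-AM→Cho, Thu-PM→Cho, Fri-AM→Novak, Fri-PM→Novak, Sat-AM→Novak, Sat-PM→Cho, Sun-AM→Novak.

3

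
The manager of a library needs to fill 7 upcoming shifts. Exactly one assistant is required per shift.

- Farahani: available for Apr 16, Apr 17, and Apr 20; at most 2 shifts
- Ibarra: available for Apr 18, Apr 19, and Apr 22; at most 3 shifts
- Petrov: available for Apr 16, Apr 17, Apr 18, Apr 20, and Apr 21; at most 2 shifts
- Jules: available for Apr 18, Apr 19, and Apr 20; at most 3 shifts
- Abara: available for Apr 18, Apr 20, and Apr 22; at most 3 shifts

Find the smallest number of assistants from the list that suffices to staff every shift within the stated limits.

7 slots to fill and no one can take more than 3, so at least ⌈7/3⌉ = 3 assistants are needed.
Farahani, Ibarra, and Petrov alone can cover everything: Apr 16→Farahani, Apr 17→Farahani, Apr 18→Ibarra, Apr 19→Ibarra, Apr 20→Petrov, Apr 21→Petrov, Apr 22→Ibarra.

3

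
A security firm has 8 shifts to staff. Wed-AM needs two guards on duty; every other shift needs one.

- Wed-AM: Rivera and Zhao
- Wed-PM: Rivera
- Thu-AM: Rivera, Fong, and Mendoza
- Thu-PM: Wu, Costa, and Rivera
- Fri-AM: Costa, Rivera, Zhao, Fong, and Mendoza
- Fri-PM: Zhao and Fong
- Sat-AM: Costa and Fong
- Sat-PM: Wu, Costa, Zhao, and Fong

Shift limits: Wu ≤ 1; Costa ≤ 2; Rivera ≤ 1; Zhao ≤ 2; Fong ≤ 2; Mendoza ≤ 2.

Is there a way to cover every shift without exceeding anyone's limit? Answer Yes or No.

No

Total capacity is 10 and 9 slots are needed, so capacity alone doesn't rule it out.
Shifts {Wed-AM, Wed-PM} need 3 worker-slots in total, but the guards available for any of those shifts (Rivera and Zhao) can supply at most 2 among them. So no valid schedule exists.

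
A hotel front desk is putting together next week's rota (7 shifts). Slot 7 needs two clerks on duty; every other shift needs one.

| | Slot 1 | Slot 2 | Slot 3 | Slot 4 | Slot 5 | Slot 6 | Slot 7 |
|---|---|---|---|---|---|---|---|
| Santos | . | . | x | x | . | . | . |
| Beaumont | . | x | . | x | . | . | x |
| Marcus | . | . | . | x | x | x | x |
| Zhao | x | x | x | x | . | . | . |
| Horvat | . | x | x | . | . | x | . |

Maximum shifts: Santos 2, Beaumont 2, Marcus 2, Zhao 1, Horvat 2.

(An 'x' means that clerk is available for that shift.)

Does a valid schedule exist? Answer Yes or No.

Yes

Slot 1 can only be covered by Zhao, so that assignment is forced.
Slot 5 can only be covered by Marcus, so that assignment is forced.
Slot 7 can only be covered by Beaumont and Marcus, so that assignment is forced.
One valid schedule: Slot 1→Zhao, Slot 2→Beaumont, Slot 3→Santos, Slot 4→Santos, Slot 5→Marcus, Slot 6→Horvat, Slot 7→Beaumont+Marcus.
Loads: Santos 2/2, Beaumont 2/2, Marcus 2/2, Zhao 1/1, Horvat 1/2 — all within limits.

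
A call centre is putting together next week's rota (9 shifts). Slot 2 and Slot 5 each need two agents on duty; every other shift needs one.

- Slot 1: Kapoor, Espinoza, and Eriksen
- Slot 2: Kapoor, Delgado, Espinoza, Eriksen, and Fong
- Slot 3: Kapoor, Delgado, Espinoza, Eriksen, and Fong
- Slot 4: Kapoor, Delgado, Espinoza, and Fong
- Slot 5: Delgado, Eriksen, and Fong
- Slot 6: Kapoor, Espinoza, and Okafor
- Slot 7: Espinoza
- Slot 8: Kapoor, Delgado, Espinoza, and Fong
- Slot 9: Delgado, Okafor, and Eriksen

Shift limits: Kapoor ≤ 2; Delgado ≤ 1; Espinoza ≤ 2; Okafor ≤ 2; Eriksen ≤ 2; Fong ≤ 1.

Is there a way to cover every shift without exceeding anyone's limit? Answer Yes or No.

No

Total capacity is 2+1+2+2+2+1 = 10 but 11 worker-slots are needed — infeasible.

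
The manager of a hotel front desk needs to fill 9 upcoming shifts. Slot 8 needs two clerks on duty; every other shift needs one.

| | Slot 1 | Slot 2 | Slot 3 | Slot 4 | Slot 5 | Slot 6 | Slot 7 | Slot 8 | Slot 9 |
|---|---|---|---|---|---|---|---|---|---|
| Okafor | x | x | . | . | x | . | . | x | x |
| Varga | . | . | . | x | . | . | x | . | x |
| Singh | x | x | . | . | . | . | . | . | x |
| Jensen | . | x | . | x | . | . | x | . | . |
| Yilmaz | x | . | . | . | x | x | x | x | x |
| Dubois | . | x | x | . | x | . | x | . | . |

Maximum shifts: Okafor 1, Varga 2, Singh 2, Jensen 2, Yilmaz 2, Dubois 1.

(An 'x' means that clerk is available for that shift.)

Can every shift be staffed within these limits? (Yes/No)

Total capacity is 10 and 10 slots are needed, so capacity alone doesn't rule it out.
Shifts {Slot 3, Slot 5, Slot 6, Slot 8} need 5 worker-slots in total, but the clerks available for any of those shifts (Okafor, Yilmaz, and Dubois) can supply at most 4 among them. So no valid schedule exists.

No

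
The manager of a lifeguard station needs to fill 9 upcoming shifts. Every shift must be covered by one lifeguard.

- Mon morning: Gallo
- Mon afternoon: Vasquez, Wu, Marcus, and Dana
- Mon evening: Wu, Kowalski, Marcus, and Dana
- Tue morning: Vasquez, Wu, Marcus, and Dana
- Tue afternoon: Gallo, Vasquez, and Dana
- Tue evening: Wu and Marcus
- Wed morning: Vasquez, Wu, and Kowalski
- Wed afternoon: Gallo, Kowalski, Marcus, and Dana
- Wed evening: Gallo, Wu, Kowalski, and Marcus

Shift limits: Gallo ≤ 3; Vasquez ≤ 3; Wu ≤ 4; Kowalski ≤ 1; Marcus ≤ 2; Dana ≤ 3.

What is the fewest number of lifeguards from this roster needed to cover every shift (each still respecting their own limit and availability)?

3

9 slots to fill and no one can take more than 4, so at least ⌈9/4⌉ = 3 lifeguards are needed.
Gallo, Vasquez, and Wu alone can cover everything: Mon morning→Gallo, Mon afternoon→Vasquez, Mon evening→Wu, Tue morning→Vasquez, Tue afternoon→Gallo, Tue evening→Wu, Wed morning→Vasquez, Wed afternoon→Gallo, Wed evening→Wu.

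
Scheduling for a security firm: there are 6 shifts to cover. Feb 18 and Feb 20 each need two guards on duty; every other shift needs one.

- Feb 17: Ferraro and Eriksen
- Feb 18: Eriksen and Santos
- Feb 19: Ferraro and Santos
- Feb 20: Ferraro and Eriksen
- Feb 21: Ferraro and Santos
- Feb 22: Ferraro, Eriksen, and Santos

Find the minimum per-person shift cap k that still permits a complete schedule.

3

With 3 guards and 8 worker-slots to fill, someone must work at least ⌈8/3⌉ = 3 shifts, so k ≥ 3.
k = 3 works: Feb 17→Ferraro, Feb 18→Eriksen+Santos, Feb 19→Ferraro, Feb 20→Ferraro+Eriksen, Feb 21→Santos, Feb 22→Eriksen.
Loads: Ferraro 3, Eriksen 3, Santos 2 — all ≤ 3.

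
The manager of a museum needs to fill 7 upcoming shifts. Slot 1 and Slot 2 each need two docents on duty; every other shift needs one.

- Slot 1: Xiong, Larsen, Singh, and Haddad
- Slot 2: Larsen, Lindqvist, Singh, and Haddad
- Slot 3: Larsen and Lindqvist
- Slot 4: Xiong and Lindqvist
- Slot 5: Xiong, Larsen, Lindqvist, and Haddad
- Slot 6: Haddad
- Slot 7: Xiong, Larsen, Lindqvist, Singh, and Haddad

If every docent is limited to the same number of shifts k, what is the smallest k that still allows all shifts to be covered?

With 5 docents and 9 worker-slots to fill, someone must work at least ⌈9/5⌉ = 2 shifts, so k ≥ 2.
k = 2 works: Slot 1→Singh+Haddad, Slot 2→Lindqvist+Singh, Slot 3→Larsen, Slot 4→Xiong, Slot 5→Xiong, Slot 6→Haddad, Slot 7→Larsen.
Loads: Xiong 2, Larsen 2, Lindqvist 1, Singh 2, Haddad 2 — all ≤ 2.

2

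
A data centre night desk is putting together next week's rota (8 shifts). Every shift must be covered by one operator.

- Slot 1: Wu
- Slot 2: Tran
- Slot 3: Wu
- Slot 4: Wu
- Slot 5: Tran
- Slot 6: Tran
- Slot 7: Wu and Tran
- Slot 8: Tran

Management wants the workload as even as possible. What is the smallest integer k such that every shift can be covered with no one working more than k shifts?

With 2 operators and 8 worker-slots to fill, someone must work at least ⌈8/2⌉ = 4 shifts, so k ≥ 4.
k = 4 works: Slot 1→Wu, Slot 2→Tran, Slot 3→Wu, Slot 4→Wu, Slot 5→Tran, Slot 6→Tran, Slot 7→Wu, Slot 8→Tran.
Loads: Wu 4, Tran 4 — all ≤ 4.

4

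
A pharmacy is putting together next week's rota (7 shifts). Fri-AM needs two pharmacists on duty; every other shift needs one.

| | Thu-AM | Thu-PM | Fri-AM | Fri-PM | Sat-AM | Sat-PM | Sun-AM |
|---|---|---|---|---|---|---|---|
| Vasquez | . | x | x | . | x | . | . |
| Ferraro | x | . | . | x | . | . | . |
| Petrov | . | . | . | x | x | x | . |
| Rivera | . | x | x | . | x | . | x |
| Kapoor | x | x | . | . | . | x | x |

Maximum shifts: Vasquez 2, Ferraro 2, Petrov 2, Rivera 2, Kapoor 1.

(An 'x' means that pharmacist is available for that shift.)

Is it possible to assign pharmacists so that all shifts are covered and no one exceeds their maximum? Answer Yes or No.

Fri-AM can only be covered by Vasquez and Rivera, so that assignment is forced.
One valid schedule: Thu-AM→Ferraro, Thu-PM→Vasquez, Fri-AM→Vasquez+Rivera, Fri-PM→Ferraro, Sat-AM→Petrov, Sat-PM→Petrov, Sun-AM→Rivera.
Loads: Vasquez 2/2, Ferraro 2/2, Petrov 2/2, Rivera 2/2, Kapoor 0/1 — all within limits.

Yes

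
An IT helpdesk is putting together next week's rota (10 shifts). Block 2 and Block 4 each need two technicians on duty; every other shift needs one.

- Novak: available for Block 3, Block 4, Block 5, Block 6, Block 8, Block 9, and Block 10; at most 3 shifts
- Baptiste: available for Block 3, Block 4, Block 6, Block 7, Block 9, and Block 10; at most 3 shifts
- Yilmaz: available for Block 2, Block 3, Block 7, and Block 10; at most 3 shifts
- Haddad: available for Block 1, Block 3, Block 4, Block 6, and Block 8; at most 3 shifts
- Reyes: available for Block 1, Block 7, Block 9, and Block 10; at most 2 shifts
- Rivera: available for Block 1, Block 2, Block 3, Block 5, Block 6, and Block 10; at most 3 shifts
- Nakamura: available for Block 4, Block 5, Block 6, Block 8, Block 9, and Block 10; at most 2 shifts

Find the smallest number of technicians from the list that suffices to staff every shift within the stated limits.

4

12 slots to fill and no one can take more than 3, so at least ⌈12/3⌉ = 4 technicians are needed.
Novak, Baptiste, Yilmaz, and Rivera alone can cover everything: Block 1→Rivera, Block 2→Yilmaz+Rivera, Block 3→Yilmaz, Block 4→Novak+Baptiste, Block 5→Novak, Block 6→Rivera, Block 7→Baptiste, Block 8→Novak, Block 9→Baptiste, Block 10→Yilmaz.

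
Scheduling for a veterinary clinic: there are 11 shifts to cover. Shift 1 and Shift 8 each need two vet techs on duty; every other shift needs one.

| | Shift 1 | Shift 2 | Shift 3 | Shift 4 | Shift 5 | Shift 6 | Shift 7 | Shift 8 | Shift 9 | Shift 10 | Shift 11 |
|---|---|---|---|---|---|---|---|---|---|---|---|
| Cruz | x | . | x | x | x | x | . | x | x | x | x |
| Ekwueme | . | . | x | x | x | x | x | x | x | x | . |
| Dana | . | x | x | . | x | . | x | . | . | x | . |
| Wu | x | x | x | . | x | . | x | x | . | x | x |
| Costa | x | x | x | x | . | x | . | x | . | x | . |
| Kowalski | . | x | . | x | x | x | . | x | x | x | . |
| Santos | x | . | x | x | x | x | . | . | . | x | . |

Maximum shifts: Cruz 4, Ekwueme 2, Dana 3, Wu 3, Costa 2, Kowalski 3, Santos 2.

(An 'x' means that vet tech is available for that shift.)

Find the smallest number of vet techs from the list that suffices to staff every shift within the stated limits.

13 slots to fill and no one can take more than 4, so at least ⌈13/4⌉ = 4 vet techs are needed.
Cruz, Dana, Wu, and Kowalski alone can cover everything: Shift 1→Cruz+Wu, Shift 2→Dana, Shift 3→Dana, Shift 4→Cruz, Shift 5→Kowalski, Shift 6→Cruz, Shift 7→Dana, Shift 8→Wu+Kowalski, Shift 9→Cruz, Shift 10→Kowalski, Shift 11→Wu.

4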